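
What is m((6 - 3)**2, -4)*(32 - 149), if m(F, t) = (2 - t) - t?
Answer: -1170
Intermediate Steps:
m(F, t) = 2 - 2*t
m((6 - 3)**2, -4)*(32 - 149) = (2 - 2*(-4))*(32 - 149) = (2 + 8)*(-117) = 10*(-117) = -1170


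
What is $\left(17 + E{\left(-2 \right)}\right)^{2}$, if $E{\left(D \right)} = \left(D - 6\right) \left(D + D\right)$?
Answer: $2401$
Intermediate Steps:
$E{\left(D \right)} = 2 D \left(-6 + D\right)$ ($E{\left(D \right)} = \left(-6 + D\right) 2 D = 2 D \left(-6 + D\right)$)
$\left(17 + E{\left(-2 \right)}\right)^{2} = \left(17 + 2 \left(-2\right) \left(-6 - 2\right)\right)^{2} = \left(17 + 2 \left(-2\right) \left(-8\right)\right)^{2} = \left(17 + 32\right)^{2} = 49^{2} = 2401$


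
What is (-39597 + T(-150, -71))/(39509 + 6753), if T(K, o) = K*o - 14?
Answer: -28961/46262 ≈ -0.62602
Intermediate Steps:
T(K, o) = -14 + K*o
(-39597 + T(-150, -71))/(39509 + 6753) = (-39597 + (-14 - 150*(-71)))/(39509 + 6753) = (-39597 + (-14 + 10650))/46262 = (-39597 + 10636)*(1/46262) = -28961*1/46262 = -28961/46262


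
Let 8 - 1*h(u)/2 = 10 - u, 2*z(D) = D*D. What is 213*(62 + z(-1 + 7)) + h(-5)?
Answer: 17026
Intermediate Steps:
z(D) = D²/2 (z(D) = (D*D)/2 = D²/2)
h(u) = -4 + 2*u (h(u) = 16 - 2*(10 - u) = 16 + (-20 + 2*u) = -4 + 2*u)
213*(62 + z(-1 + 7)) + h(-5) = 213*(62 + (-1 + 7)²/2) + (-4 + 2*(-5)) = 213*(62 + (½)*6²) + (-4 - 10) = 213*(62 + (½)*36) - 14 = 213*(62 + 18) - 14 = 213*80 - 14 = 17040 - 14 = 17026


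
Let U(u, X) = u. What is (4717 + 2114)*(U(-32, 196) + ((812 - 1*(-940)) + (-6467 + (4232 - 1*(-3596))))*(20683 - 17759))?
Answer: 62178357780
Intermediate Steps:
(4717 + 2114)*(U(-32, 196) + ((812 - 1*(-940)) + (-6467 + (4232 - 1*(-3596))))*(20683 - 17759)) = (4717 + 2114)*(-32 + ((812 - 1*(-940)) + (-6467 + (4232 - 1*(-3596))))*(20683 - 17759)) = 6831*(-32 + ((812 + 940) + (-6467 + (4232 + 3596)))*2924) = 6831*(-32 + (1752 + (-6467 + 7828))*2924) = 6831*(-32 + (1752 + 1361)*2924) = 6831*(-32 + 3113*2924) = 6831*(-32 + 9102412) = 6831*9102380 = 62178357780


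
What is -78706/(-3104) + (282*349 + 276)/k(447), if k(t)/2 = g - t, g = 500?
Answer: 78672253/82256 ≈ 956.43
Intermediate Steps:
k(t) = 1000 - 2*t (k(t) = 2*(500 - t) = 1000 - 2*t)
-78706/(-3104) + (282*349 + 276)/k(447) = -78706/(-3104) + (282*349 + 276)/(1000 - 2*447) = -78706*(-1/3104) + (98418 + 276)/(1000 - 894) = 39353/1552 + 98694/106 = 39353/1552 + 98694*(1/106) = 39353/1552 + 49347/53 = 78672253/82256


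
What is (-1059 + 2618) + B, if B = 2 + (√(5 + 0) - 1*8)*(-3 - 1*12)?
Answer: 1681 - 15*√5 ≈ 1647.5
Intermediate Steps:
B = 122 - 15*√5 (B = 2 + (√5 - 8)*(-3 - 12) = 2 + (-8 + √5)*(-15) = 2 + (120 - 15*√5) = 122 - 15*√5 ≈ 88.459)
(-1059 + 2618) + B = (-1059 + 2618) + (122 - 15*√5) = 1559 + (122 - 15*√5) = 1681 - 15*√5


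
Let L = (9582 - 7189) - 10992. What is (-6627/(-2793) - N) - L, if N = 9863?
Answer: -1174575/931 ≈ -1261.6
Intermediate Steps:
L = -8599 (L = 2393 - 10992 = -8599)
(-6627/(-2793) - N) - L = (-6627/(-2793) - 1*9863) - 1*(-8599) = (-6627*(-1/2793) - 9863) + 8599 = (2209/931 - 9863) + 8599 = -9180244/931 + 8599 = -1174575/931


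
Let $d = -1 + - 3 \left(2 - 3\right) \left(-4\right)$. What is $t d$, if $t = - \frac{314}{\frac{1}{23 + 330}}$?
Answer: $1440946$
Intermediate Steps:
$d = -13$ ($d = -1 + \left(-3\right) \left(-1\right) \left(-4\right) = -1 + 3 \left(-4\right) = -1 - 12 = -13$)
$t = -110842$ ($t = - \frac{314}{\frac{1}{353}} = - 314 \frac{1}{\frac{1}{353}} = \left(-314\right) 353 = -110842$)
$t d = \left(-110842\right) \left(-13\right) = 1440946$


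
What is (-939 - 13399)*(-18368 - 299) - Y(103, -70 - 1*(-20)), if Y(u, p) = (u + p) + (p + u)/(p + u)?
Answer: 267647392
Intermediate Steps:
Y(u, p) = 1 + p + u (Y(u, p) = (p + u) + 1 = 1 + p + u)
(-939 - 13399)*(-18368 - 299) - Y(103, -70 - 1*(-20)) = (-939 - 13399)*(-18368 - 299) - (1 + (-70 - 1*(-20)) + 103) = -14338*(-18667) - (1 + (-70 + 20) + 103) = 267647446 - (1 - 50 + 103) = 267647446 - 1*54 = 267647446 - 54 = 267647392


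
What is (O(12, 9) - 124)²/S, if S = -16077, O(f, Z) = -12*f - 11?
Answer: -25947/5359 ≈ -4.8418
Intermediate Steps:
O(f, Z) = -11 - 12*f
(O(12, 9) - 124)²/S = ((-11 - 12*12) - 124)²/(-16077) = ((-11 - 144) - 124)²*(-1/16077) = (-155 - 124)²*(-1/16077) = (-279)²*(-1/16077) = 77841*(-1/16077) = -25947/5359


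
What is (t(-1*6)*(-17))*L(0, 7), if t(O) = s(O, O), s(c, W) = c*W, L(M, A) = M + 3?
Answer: -1836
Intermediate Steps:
L(M, A) = 3 + M
s(c, W) = W*c
t(O) = O**2 (t(O) = O*O = O**2)
(t(-1*6)*(-17))*L(0, 7) = ((-1*6)**2*(-17))*(3 + 0) = ((-6)**2*(-17))*3 = (36*(-17))*3 = -612*3 = -1836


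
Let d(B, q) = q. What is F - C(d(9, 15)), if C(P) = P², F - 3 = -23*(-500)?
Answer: 11278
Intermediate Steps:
F = 11503 (F = 3 - 23*(-500) = 3 + 11500 = 11503)
F - C(d(9, 15)) = 11503 - 1*15² = 11503 - 1*225 = 11503 - 225 = 11278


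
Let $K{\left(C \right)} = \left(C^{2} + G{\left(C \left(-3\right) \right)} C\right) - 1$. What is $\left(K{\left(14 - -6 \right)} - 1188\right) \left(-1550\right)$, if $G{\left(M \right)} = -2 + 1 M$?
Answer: $3144950$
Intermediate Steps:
$G{\left(M \right)} = -2 + M$
$K{\left(C \right)} = -1 + C^{2} + C \left(-2 - 3 C\right)$ ($K{\left(C \right)} = \left(C^{2} + \left(-2 + C \left(-3\right)\right) C\right) - 1 = \left(C^{2} + \left(-2 - 3 C\right) C\right) - 1 = \left(C^{2} + C \left(-2 - 3 C\right)\right) - 1 = -1 + C^{2} + C \left(-2 - 3 C\right)$)
$\left(K{\left(14 - -6 \right)} - 1188\right) \left(-1550\right) = \left(\left(-1 + \left(14 - -6\right)^{2} - \left(14 - -6\right) \left(2 + 3 \left(14 - -6\right)\right)\right) - 1188\right) \left(-1550\right) = \left(\left(-1 + \left(14 + 6\right)^{2} - \left(14 + 6\right) \left(2 + 3 \left(14 + 6\right)\right)\right) - 1188\right) \left(-1550\right) = \left(\left(-1 + 20^{2} - 20 \left(2 + 3 \cdot 20\right)\right) - 1188\right) \left(-1550\right) = \left(\left(-1 + 400 - 20 \left(2 + 60\right)\right) - 1188\right) \left(-1550\right) = \left(\left(-1 + 400 - 20 \cdot 62\right) - 1188\right) \left(-1550\right) = \left(\left(-1 + 400 - 1240\right) - 1188\right) \left(-1550\right) = \left(-841 - 1188\right) \left(-1550\right) = \left(-2029\right) \left(-1550\right) = 3144950$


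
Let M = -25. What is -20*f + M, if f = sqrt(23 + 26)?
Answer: -165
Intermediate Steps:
f = 7 (f = sqrt(49) = 7)
-20*f + M = -20*7 - 25 = -140 - 25 = -165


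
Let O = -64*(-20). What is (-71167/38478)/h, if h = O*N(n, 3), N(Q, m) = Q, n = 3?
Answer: -71167/147755520 ≈ -0.00048165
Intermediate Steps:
O = 1280
h = 3840 (h = 1280*3 = 3840)
(-71167/38478)/h = -71167/38478/3840 = -71167*1/38478*(1/3840) = -71167/38478*1/3840 = -71167/147755520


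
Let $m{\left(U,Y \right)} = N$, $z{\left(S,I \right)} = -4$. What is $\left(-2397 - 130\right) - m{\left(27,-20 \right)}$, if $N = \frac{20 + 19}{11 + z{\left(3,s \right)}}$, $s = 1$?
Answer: $- \frac{17728}{7} \approx -2532.6$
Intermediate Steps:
$N = \frac{39}{7}$ ($N = \frac{20 + 19}{11 - 4} = \frac{39}{7} \approx 5.5714$)
$m{\left(U,Y \right)} = \frac{39}{7}$
$\left(-2397 - 130\right) - m{\left(27,-20 \right)} = \left(-2397 - 130\right) - \frac{39}{7} = -2527 - \frac{39}{7} = - \frac{17728}{7}$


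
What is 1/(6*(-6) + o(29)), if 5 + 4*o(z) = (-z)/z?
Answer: -2/75 ≈ -0.026667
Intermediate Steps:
o(z) = -3/2 (o(z) = -5/4 + ((-z)/z)/4 = -5/4 + (¼)*(-1) = -5/4 - ¼ = -3/2)
1/(6*(-6) + o(29)) = 1/(6*(-6) - 3/2) = 1/(-36 - 3/2) = 1/(-75/2) = -2/75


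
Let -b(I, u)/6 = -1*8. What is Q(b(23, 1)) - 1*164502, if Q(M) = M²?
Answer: -162198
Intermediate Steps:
b(I, u) = 48 (b(I, u) = -(-6)*8 = -6*(-8) = 48)
Q(b(23, 1)) - 1*164502 = 48² - 1*164502 = 2304 - 164502 = -162198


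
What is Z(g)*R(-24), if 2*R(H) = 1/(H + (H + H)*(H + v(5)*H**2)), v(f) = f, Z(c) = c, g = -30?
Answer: 5/45704 ≈ 0.00010940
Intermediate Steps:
R(H) = 1/(2*(H + 2*H*(H + 5*H**2))) (R(H) = 1/(2*(H + (H + H)*(H + 5*H**2))) = 1/(2*(H + (2*H)*(H + 5*H**2))) = 1/(2*(H + 2*H*(H + 5*H**2))))
Z(g)*R(-24) = -15/((-24)*(1 + 2*(-24) + 10*(-24)**2)) = -15*(-1)/(24*(1 - 48 + 10*576)) = -15*(-1)/(24*(1 - 48 + 5760)) = -15*(-1)/(24*5713) = -30*(-1/274224) = 5/45704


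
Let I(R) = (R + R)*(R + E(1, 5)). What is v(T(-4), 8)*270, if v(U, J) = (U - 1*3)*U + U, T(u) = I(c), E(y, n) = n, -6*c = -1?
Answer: -775/6 ≈ -129.17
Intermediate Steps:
c = ⅙ (c = -⅙*(-1) = ⅙ ≈ 0.16667)
I(R) = 2*R*(5 + R) (I(R) = (R + R)*(R + 5) = (2*R)*(5 + R) = 2*R*(5 + R))
T(u) = 31/18 (T(u) = 2*(⅙)*(5 + ⅙) = 2*(⅙)*(31/6) = 31/18)
v(U, J) = U + U*(-3 + U) (v(U, J) = (U - 3)*U + U = (-3 + U)*U + U = U*(-3 + U) + U = U + U*(-3 + U))
v(T(-4), 8)*270 = (31*(-2 + 31/18)/18)*270 = ((31/18)*(-5/18))*270 = -155/324*270 = -775/6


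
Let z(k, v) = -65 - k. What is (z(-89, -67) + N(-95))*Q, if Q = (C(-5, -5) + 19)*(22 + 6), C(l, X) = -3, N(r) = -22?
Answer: 896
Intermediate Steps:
Q = 448 (Q = (-3 + 19)*(22 + 6) = 16*28 = 448)
(z(-89, -67) + N(-95))*Q = ((-65 - 1*(-89)) - 22)*448 = ((-65 + 89) - 22)*448 = (24 - 22)*448 = 2*448 = 896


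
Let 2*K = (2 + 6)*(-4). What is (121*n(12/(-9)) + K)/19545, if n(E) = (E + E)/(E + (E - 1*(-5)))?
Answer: -72/9121 ≈ -0.0078939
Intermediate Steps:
K = -16 (K = ((2 + 6)*(-4))/2 = (8*(-4))/2 = (½)*(-32) = -16)
n(E) = 2*E/(5 + 2*E) (n(E) = (2*E)/(E + (E + 5)) = (2*E)/(E + (5 + E)) = (2*E)/(5 + 2*E) = 2*E/(5 + 2*E))
(121*n(12/(-9)) + K)/19545 = (121*(2*(12/(-9))/(5 + 2*(12/(-9)))) - 16)/19545 = (121*(2*(12*(-⅑))/(5 + 2*(12*(-⅑)))) - 16)*(1/19545) = (121*(2*(-4/3)/(5 + 2*(-4/3))) - 16)*(1/19545) = (121*(2*(-4/3)/(5 - 8/3)) - 16)*(1/19545) = (121*(2*(-4/3)/(7/3)) - 16)*(1/19545) = (121*(2*(-4/3)*(3/7)) - 16)*(1/19545) = (121*(-8/7) - 16)*(1/19545) = (-968/7 - 16)*(1/19545) = -1080/7*1/19545 = -72/9121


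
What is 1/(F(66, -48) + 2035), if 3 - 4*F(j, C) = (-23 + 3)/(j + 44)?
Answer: 44/89575 ≈ 0.00049121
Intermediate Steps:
F(j, C) = ¾ + 5/(44 + j) (F(j, C) = ¾ - (-23 + 3)/(4*(j + 44)) = ¾ - (-5)/(44 + j) = ¾ + 5/(44 + j))
1/(F(66, -48) + 2035) = 1/((152 + 3*66)/(4*(44 + 66)) + 2035) = 1/((¼)*(152 + 198)/110 + 2035) = 1/((¼)*(1/110)*350 + 2035) = 1/(35/44 + 2035) = 1/(89575/44) = 44/89575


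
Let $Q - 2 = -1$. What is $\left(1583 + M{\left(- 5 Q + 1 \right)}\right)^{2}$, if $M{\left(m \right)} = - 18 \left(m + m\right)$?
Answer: $2982529$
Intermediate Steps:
$Q = 1$ ($Q = 2 - 1 = 1$)
$M{\left(m \right)} = - 36 m$ ($M{\left(m \right)} = - 18 \cdot 2 m = - 36 m$)
$\left(1583 + M{\left(- 5 Q + 1 \right)}\right)^{2} = \left(1583 - 36 \left(\left(-5\right) 1 + 1\right)\right)^{2} = \left(1583 - 36 \left(-5 + 1\right)\right)^{2} = \left(1583 - -144\right)^{2} = \left(1583 + 144\right)^{2} = 1727^{2} = 2982529$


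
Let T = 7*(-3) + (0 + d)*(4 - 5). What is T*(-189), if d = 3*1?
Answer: 4536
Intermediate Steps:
d = 3
T = -24 (T = 7*(-3) + (0 + 3)*(4 - 5) = -21 + 3*(-1) = -21 - 3 = -24)
T*(-189) = -24*(-189) = 4536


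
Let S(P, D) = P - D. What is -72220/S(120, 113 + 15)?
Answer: 18055/2 ≈ 9027.5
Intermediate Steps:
-72220/S(120, 113 + 15) = -72220/(120 - (113 + 15)) = -72220/(120 - 1*128) = -72220/(120 - 128) = -72220/(-8) = -72220*(-⅛) = 18055/2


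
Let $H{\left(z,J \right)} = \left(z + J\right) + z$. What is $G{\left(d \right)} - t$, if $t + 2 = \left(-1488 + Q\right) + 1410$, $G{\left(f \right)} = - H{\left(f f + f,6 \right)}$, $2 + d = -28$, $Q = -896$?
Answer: $-770$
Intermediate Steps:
$H{\left(z,J \right)} = J + 2 z$ ($H{\left(z,J \right)} = \left(J + z\right) + z = J + 2 z$)
$d = -30$ ($d = -2 - 28 = -30$)
$G{\left(f \right)} = -6 - 2 f - 2 f^{2}$ ($G{\left(f \right)} = - (6 + 2 \left(f f + f\right)) = - (6 + 2 \left(f^{2} + f\right)) = - (6 + 2 \left(f + f^{2}\right)) = - (6 + \left(2 f + 2 f^{2}\right)) = - (6 + 2 f + 2 f^{2}) = -6 - 2 f - 2 f^{2}$)
$t = -976$ ($t = -2 + \left(\left(-1488 - 896\right) + 1410\right) = -2 + \left(-2384 + 1410\right) = -2 - 974 = -976$)
$G{\left(d \right)} - t = \left(-6 - - 60 \left(1 - 30\right)\right) - -976 = \left(-6 - \left(-60\right) \left(-29\right)\right) + 976 = \left(-6 - 1740\right) + 976 = -1746 + 976 = -770$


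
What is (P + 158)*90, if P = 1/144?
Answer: 113765/8 ≈ 14221.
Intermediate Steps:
P = 1/144 ≈ 0.0069444
(P + 158)*90 = (1/144 + 158)*90 = (22753/144)*90 = 113765/8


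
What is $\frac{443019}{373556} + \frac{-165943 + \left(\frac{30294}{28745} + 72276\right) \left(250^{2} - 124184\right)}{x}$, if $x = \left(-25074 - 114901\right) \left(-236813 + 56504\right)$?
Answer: $\frac{273530117990573507309}{271010370727422925500} \approx 1.0093$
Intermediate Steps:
$x = 25238752275$ ($x = \left(-139975\right) \left(-180309\right) = 25238752275$)
$\frac{443019}{373556} + \frac{-165943 + \left(\frac{30294}{28745} + 72276\right) \left(250^{2} - 124184\right)}{x} = \frac{443019}{373556} + \frac{-165943 + \left(\frac{30294}{28745} + 72276\right) \left(250^{2} - 124184\right)}{25238752275} = 443019 \cdot \frac{1}{373556} + \left(-165943 + \left(30294 \cdot \frac{1}{28745} + 72276\right) \left(62500 - 124184\right)\right) \frac{1}{25238752275} = \frac{443019}{373556} + \left(-165943 + \left(\frac{30294}{28745} + 72276\right) \left(-61684\right)\right) \frac{1}{25238752275} = \frac{443019}{373556} + \left(-165943 + \frac{2077603914}{28745} \left(-61684\right)\right) \frac{1}{25238752275} = \frac{443019}{373556} + \left(-165943 - \frac{128154919831176}{28745}\right) \frac{1}{25238752275} = \frac{443019}{373556} - \frac{128159689862711}{725487934144875} = \frac{273530117990573507309}{271010370727422925500}$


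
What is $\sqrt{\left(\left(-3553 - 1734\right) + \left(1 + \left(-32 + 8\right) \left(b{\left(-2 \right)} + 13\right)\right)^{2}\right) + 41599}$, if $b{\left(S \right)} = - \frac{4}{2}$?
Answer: $\sqrt{105481} \approx 324.78$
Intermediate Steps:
$b{\left(S \right)} = -2$ ($b{\left(S \right)} = \left(-4\right) \frac{1}{2} = -2$)
$\sqrt{\left(\left(-3553 - 1734\right) + \left(1 + \left(-32 + 8\right) \left(b{\left(-2 \right)} + 13\right)\right)^{2}\right) + 41599} = \sqrt{\left(\left(-3553 - 1734\right) + \left(1 + \left(-32 + 8\right) \left(-2 + 13\right)\right)^{2}\right) + 41599} = \sqrt{\left(-5287 + \left(1 - 264\right)^{2}\right) + 41599} = \sqrt{\left(-5287 + \left(-263\right)^{2}\right) + 41599} = \sqrt{\left(-5287 + 69169\right) + 41599} = \sqrt{63882 + 41599} = \sqrt{105481}$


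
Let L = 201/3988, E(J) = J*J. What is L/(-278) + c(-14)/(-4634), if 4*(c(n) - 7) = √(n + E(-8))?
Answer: -620863/366967784 - 5*√2/18536 ≈ -0.0020734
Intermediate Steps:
E(J) = J²
L = 201/3988 (L = 201*(1/3988) = 201/3988 ≈ 0.050401)
c(n) = 7 + √(64 + n)/4 (c(n) = 7 + √(n + (-8)²)/4 = 7 + √(n + 64)/4 = 7 + √(64 + n)/4)
L/(-278) + c(-14)/(-4634) = (201/3988)/(-278) + (7 + √(64 - 14)/4)/(-4634) = (201/3988)*(-1/278) + (7 + √50/4)*(-1/4634) = -201/1108664 + (7 + (5*√2)/4)*(-1/4634) = -201/1108664 + (7 + 5*√2/4)*(-1/4634) = -201/1108664 + (-1/662 - 5*√2/18536) = -620863/366967784 - 5*√2/18536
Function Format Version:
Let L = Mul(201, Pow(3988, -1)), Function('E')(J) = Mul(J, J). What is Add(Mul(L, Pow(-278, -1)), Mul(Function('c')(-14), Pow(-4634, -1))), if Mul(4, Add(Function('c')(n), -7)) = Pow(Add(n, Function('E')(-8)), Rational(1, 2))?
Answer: Add(Rational(-620863, 366967784), Mul(Rational(-5, 18536), Pow(2, Rational(1, 2)))) ≈ -0.0020734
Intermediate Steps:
Function('E')(J) = Pow(J, 2)
L = Rational(201, 3988) (L = Mul(201, Rational(1, 3988)) = Rational(201, 3988) ≈ 0.050401)
Function('c')(n) = Add(7, Mul(Rational(1, 4), Pow(Add(64, n), Rational(1, 2)))) (Function('c')(n) = Add(7, Mul(Rational(1, 4), Pow(Add(n, Pow(-8, 2)), Rational(1, 2)))) = Add(7, Mul(Rational(1, 4), Pow(Add(n, 64), Rational(1, 2)))) = Add(7, Mul(Rational(1, 4), Pow(Add(64, n), Rational(1, 2)))))
Add(Mul(L, Pow(-278, -1)), Mul(Function('c')(-14), Pow(-4634, -1))) = Add(Mul(Rational(201, 3988), Pow(-278, -1)), Mul(Add(7, Mul(Rational(1, 4), Pow(Add(64, -14), Rational(1, 2)))), Pow(-4634, -1))) = Add(Mul(Rational(201, 3988), Rational(-1, 278)), Mul(Add(7, Mul(Rational(1, 4), Pow(50, Rational(1, 2)))), Rational(-1, 4634))) = Add(Rational(-201, 1108664), Mul(Add(7, Mul(Rational(1, 4), Mul(5, Pow(2, Rational(1, 2))))), Rational(-1, 4634))) = Add(Rational(-201, 1108664), Mul(Add(7, Mul(Rational(5, 4), Pow(2, Rational(1, 2)))), Rational(-1, 4634))) = Add(Rational(-201, 1108664), Add(Rational(-1, 662), Mul(Rational(-5, 18536), Pow(2, Rational(1, 2))))) = Add(Rational(-620863, 366967784), Mul(Rational(-5, 18536), Pow(2, Rational(1, 2))))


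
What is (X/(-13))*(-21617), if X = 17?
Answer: 367489/13 ≈ 28268.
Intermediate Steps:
(X/(-13))*(-21617) = (17/(-13))*(-21617) = (17*(-1/13))*(-21617) = -17/13*(-21617) = 367489/13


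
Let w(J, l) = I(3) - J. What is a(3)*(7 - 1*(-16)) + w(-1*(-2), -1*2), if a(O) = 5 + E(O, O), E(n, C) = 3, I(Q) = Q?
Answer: 185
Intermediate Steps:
a(O) = 8 (a(O) = 5 + 3 = 8)
w(J, l) = 3 - J
a(3)*(7 - 1*(-16)) + w(-1*(-2), -1*2) = 8*(7 - 1*(-16)) + (3 - (-1)*(-2)) = 8*(7 + 16) + (3 - 1*2) = 8*23 + (3 - 2) = 184 + 1 = 185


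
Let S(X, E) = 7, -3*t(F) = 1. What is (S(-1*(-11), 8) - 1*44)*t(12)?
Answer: 37/3 ≈ 12.333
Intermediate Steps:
t(F) = -⅓ (t(F) = -⅓*1 = -⅓)
(S(-1*(-11), 8) - 1*44)*t(12) = (7 - 1*44)*(-⅓) = (7 - 44)*(-⅓) = -37*(-⅓) = 37/3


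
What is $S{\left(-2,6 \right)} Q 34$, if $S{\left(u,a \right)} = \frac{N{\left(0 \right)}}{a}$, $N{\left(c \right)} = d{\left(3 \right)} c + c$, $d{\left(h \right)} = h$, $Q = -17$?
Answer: $0$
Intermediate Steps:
$N{\left(c \right)} = 4 c$ ($N{\left(c \right)} = 3 c + c = 4 c$)
$S{\left(u,a \right)} = 0$ ($S{\left(u,a \right)} = \frac{4 \cdot 0}{a} = \frac{0}{a} = 0$)
$S{\left(-2,6 \right)} Q 34 = 0 \left(-17\right) 34 = 0 \cdot 34 = 0$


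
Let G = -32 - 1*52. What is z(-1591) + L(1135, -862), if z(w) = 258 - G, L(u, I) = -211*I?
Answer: 182224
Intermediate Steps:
G = -84 (G = -32 - 52 = -84)
z(w) = 342 (z(w) = 258 - 1*(-84) = 258 + 84 = 342)
z(-1591) + L(1135, -862) = 342 - 211*(-862) = 342 + 181882 = 182224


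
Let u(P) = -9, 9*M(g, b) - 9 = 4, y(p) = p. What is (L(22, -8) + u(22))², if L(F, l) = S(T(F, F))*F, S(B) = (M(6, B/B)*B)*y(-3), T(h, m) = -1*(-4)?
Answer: 1371241/9 ≈ 1.5236e+5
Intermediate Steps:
M(g, b) = 13/9 (M(g, b) = 1 + (⅑)*4 = 1 + 4/9 = 13/9)
T(h, m) = 4
S(B) = -13*B/3 (S(B) = (13*B/9)*(-3) = -13*B/3)
L(F, l) = -52*F/3 (L(F, l) = (-13/3*4)*F = -52*F/3)
(L(22, -8) + u(22))² = (-52/3*22 - 9)² = (-1144/3 - 9)² = (-1171/3)² = 1371241/9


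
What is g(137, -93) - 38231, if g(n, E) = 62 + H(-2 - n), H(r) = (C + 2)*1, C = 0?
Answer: -38167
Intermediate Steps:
H(r) = 2 (H(r) = (0 + 2)*1 = 2*1 = 2)
g(n, E) = 64 (g(n, E) = 62 + 2 = 64)
g(137, -93) - 38231 = 64 - 38231 = -38167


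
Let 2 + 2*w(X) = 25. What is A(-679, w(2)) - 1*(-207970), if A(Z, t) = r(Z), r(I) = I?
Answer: 207291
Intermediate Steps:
w(X) = 23/2 (w(X) = -1 + (½)*25 = -1 + 25/2 = 23/2)
A(Z, t) = Z
A(-679, w(2)) - 1*(-207970) = -679 - 1*(-207970) = -679 + 207970 = 207291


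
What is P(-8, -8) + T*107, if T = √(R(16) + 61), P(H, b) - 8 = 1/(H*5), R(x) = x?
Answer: 319/40 + 107*√77 ≈ 946.90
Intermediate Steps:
P(H, b) = 8 + 1/(5*H) (P(H, b) = 8 + 1/(H*5) = 8 + 1/(5*H))
T = √77 (T = √(16 + 61) = √77 ≈ 8.7750)
P(-8, -8) + T*107 = (8 + (⅕)/(-8)) + √77*107 = (8 + (⅕)*(-⅛)) + 107*√77 = (8 - 1/40) + 107*√77 = 319/40 + 107*√77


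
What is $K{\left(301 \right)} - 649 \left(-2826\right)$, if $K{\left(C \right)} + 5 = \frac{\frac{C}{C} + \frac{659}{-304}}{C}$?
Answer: $\frac{167824649421}{91504} \approx 1.8341 \cdot 10^{6}$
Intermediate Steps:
$K{\left(C \right)} = -5 - \frac{355}{304 C}$ ($K{\left(C \right)} = -5 + \frac{\frac{C}{C} + \frac{659}{-304}}{C} = -5 + \frac{1 + 659 \left(- \frac{1}{304}\right)}{C} = -5 + \frac{1 - \frac{659}{304}}{C} = -5 - \frac{355}{304 C}$)
$K{\left(301 \right)} - 649 \left(-2826\right) = \left(-5 - \frac{355}{304 \cdot 301}\right) - 649 \left(-2826\right) = \left(-5 - \frac{355}{91504}\right) - -1834074 = \left(-5 - \frac{355}{91504}\right) + 1834074 = - \frac{457875}{91504} + 1834074 = \frac{167824649421}{91504}$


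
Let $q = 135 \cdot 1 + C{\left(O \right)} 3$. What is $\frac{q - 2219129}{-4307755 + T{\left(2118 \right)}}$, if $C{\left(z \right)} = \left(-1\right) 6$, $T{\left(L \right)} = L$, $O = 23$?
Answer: $\frac{2219012}{4305637} \approx 0.51537$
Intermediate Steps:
$C{\left(z \right)} = -6$
$q = 117$ ($q = 135 \cdot 1 - 18 = 135 - 18 = 117$)
$\frac{q - 2219129}{-4307755 + T{\left(2118 \right)}} = \frac{117 - 2219129}{-4307755 + 2118} = - \frac{2219012}{-4305637} = \left(-2219012\right) \left(- \frac{1}{4305637}\right) = \frac{2219012}{4305637}$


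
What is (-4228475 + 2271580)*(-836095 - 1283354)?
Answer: 4147539150855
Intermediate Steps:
(-4228475 + 2271580)*(-836095 - 1283354) = -1956895*(-2119449) = 4147539150855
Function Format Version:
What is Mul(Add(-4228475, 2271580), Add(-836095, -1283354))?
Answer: 4147539150855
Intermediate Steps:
Mul(Add(-4228475, 2271580), Add(-836095, -1283354)) = Mul(-1956895, -2119449) = 4147539150855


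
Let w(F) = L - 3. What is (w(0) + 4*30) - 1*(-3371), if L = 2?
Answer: 3490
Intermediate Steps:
w(F) = -1 (w(F) = 2 - 3 = -1)
(w(0) + 4*30) - 1*(-3371) = (-1 + 4*30) - 1*(-3371) = (-1 + 120) + 3371 = 119 + 3371 = 3490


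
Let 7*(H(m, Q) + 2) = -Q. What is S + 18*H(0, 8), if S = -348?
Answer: -2832/7 ≈ -404.57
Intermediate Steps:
H(m, Q) = -2 - Q/7 (H(m, Q) = -2 + (-Q)/7 = -2 - Q/7)
S + 18*H(0, 8) = -348 + 18*(-2 - ⅐*8) = -348 + 18*(-2 - 8/7) = -348 + 18*(-22/7) = -348 - 396/7 = -2832/7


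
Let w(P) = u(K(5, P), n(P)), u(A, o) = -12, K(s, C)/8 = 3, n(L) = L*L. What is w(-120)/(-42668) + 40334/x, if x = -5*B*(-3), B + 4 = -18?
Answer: -215120894/1760055 ≈ -122.22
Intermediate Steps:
n(L) = L**2
K(s, C) = 24 (K(s, C) = 8*3 = 24)
B = -22 (B = -4 - 18 = -22)
w(P) = -12
x = -330 (x = -5*(-22)*(-3) = 110*(-3) = -330)
w(-120)/(-42668) + 40334/x = -12/(-42668) + 40334/(-330) = -12*(-1/42668) + 40334*(-1/330) = 3/10667 - 20167/165 = -215120894/1760055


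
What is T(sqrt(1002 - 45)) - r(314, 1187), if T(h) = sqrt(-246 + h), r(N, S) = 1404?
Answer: -1404 + I*sqrt(246 - sqrt(957)) ≈ -1404.0 + 14.665*I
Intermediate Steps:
T(sqrt(1002 - 45)) - r(314, 1187) = sqrt(-246 + sqrt(1002 - 45)) - 1*1404 = sqrt(-246 + sqrt(957)) - 1404 = -1404 + sqrt(-246 + sqrt(957))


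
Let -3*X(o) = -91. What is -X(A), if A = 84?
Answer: -91/3 ≈ -30.333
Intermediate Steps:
X(o) = 91/3 (X(o) = -⅓*(-91) = 91/3)
-X(A) = -1*91/3 = -91/3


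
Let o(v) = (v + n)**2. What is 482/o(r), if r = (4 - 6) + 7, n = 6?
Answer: 482/121 ≈ 3.9835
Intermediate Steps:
r = 5 (r = -2 + 7 = 5)
o(v) = (6 + v)**2 (o(v) = (v + 6)**2 = (6 + v)**2)
482/o(r) = 482/((6 + 5)**2) = 482/(11**2) = 482/121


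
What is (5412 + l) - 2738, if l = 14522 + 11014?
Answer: 28210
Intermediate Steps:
l = 25536
(5412 + l) - 2738 = (5412 + 25536) - 2738 = 30948 - 2738 = 28210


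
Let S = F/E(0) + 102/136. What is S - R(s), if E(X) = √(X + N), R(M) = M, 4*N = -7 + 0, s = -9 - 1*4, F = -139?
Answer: 55/4 + 278*I*√7/7 ≈ 13.75 + 105.07*I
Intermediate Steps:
s = -13 (s = -9 - 4 = -13)
N = -7/4 (N = (-7 + 0)/4 = (¼)*(-7) = -7/4 ≈ -1.7500)
E(X) = √(-7/4 + X) (E(X) = √(X - 7/4) = √(-7/4 + X))
S = ¾ + 278*I*√7/7 (S = -139*2/√(-7 + 4*0) + 102/136 = -139*2/√(-7 + 0) + 102*(1/136) = -139*(-2*I*√7/7) + ¾ = -(-278)*I*√7/7 + ¾ = 278*I*√7/7 + ¾ = ¾ + 278*I*√7/7 ≈ 0.75 + 105.07*I)
S - R(s) = (¾ + 278*I*√7/7) - 1*(-13) = (¾ + 278*I*√7/7) + 13 = 55/4 + 278*I*√7/7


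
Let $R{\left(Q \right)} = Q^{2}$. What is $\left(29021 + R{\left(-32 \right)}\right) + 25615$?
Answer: $55660$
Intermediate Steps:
$\left(29021 + R{\left(-32 \right)}\right) + 25615 = \left(29021 + \left(-32\right)^{2}\right) + 25615 = \left(29021 + 1024\right) + 25615 = 30045 + 25615 = 55660$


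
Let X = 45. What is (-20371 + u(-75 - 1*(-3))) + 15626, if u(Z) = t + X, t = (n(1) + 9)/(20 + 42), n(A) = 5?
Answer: -145693/31 ≈ -4699.8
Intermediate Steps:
t = 7/31 (t = (5 + 9)/(20 + 42) = 14/62 = 14*(1/62) = 7/31 ≈ 0.22581)
u(Z) = 1402/31 (u(Z) = 7/31 + 45 = 1402/31)
(-20371 + u(-75 - 1*(-3))) + 15626 = (-20371 + 1402/31) + 15626 = -630099/31 + 15626 = -145693/31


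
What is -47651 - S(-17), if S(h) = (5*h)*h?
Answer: -49096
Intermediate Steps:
S(h) = 5*h**2
-47651 - S(-17) = -47651 - 5*(-17)**2 = -47651 - 5*289 = -47651 - 1*1445 = -47651 - 1445 = -49096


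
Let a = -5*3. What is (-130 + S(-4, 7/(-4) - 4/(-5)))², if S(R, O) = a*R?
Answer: 4900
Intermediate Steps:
a = -15
S(R, O) = -15*R
(-130 + S(-4, 7/(-4) - 4/(-5)))² = (-130 - 15*(-4))² = (-130 + 60)² = (-70)² = 4900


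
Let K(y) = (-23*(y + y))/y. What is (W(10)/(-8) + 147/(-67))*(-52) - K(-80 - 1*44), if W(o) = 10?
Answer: 15081/67 ≈ 225.09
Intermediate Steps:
K(y) = -46 (K(y) = (-46*y)/y = -46)
(W(10)/(-8) + 147/(-67))*(-52) - K(-80 - 1*44) = (10/(-8) + 147/(-67))*(-52) - 1*(-46) = (10*(-⅛) + 147*(-1/67))*(-52) + 46 = (-5/4 - 147/67)*(-52) + 46 = -923/268*(-52) + 46 = 11999/67 + 46 = 15081/67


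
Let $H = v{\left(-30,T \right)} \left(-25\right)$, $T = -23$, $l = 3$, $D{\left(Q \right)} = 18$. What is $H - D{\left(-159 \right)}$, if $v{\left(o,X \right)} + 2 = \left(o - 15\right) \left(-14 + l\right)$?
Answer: $-12343$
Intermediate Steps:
$v{\left(o,X \right)} = 163 - 11 o$ ($v{\left(o,X \right)} = -2 + \left(o - 15\right) \left(-14 + 3\right) = -2 + \left(-15 + o\right) \left(-11\right) = -2 - \left(-165 + 11 o\right) = 163 - 11 o$)
$H = -12325$ ($H = \left(163 - -330\right) \left(-25\right) = \left(163 + 330\right) \left(-25\right) = 493 \left(-25\right) = -12325$)
$H - D{\left(-159 \right)} = -12325 - 18 = -12343$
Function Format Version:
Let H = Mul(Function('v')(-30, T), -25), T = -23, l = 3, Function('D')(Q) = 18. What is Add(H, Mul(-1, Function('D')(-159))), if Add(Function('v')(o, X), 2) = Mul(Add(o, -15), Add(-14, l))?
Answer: -12343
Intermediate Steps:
Function('v')(o, X) = Add(163, Mul(-11, o)) (Function('v')(o, X) = Add(-2, Mul(Add(o, -15), Add(-14, 3))) = Add(-2, Mul(Add(-15, o), -11)) = Add(-2, Add(165, Mul(-11, o))) = Add(163, Mul(-11, o)))
H = -12325 (H = Mul(Add(163, Mul(-11, -30)), -25) = Mul(Add(163, 330), -25) = Mul(493, -25) = -12325)
Add(H, Mul(-1, Function('D')(-159))) = Add(-12325, Mul(-1, 18)) = Add(-12325, -18) = -12343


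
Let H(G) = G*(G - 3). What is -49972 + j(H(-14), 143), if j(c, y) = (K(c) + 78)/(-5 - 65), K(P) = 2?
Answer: -349812/7 ≈ -49973.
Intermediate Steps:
H(G) = G*(-3 + G)
j(c, y) = -8/7 (j(c, y) = (2 + 78)/(-5 - 65) = 80/(-70) = 80*(-1/70) = -8/7)
-49972 + j(H(-14), 143) = -49972 - 8/7 = -349812/7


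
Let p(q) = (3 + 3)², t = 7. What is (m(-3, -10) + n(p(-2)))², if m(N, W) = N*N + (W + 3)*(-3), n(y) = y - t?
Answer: 3481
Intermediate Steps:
p(q) = 36 (p(q) = 6² = 36)
n(y) = -7 + y (n(y) = y - 1*7 = y - 7 = -7 + y)
m(N, W) = -9 + N² - 3*W (m(N, W) = N² + (3 + W)*(-3) = N² + (-9 - 3*W) = -9 + N² - 3*W)
(m(-3, -10) + n(p(-2)))² = ((-9 + (-3)² - 3*(-10)) + (-7 + 36))² = ((-9 + 9 + 30) + 29)² = (30 + 29)² = 59² = 3481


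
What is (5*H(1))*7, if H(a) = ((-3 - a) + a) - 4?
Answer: -245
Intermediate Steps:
H(a) = -7 (H(a) = -3 - 4 = -7)
(5*H(1))*7 = (5*(-7))*7 = -35*7 = -245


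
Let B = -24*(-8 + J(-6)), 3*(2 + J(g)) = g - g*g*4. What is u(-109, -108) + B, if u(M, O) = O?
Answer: 1332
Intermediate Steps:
J(g) = -2 - 4*g²/3 + g/3 (J(g) = -2 + (g - g*g*4)/3 = -2 + (g - g²*4)/3 = -2 + (g - 4*g²)/3 = -2 + (-4*g²/3 + g/3) = -2 - 4*g²/3 + g/3)
B = 1440 (B = -24*(-8 + (-2 - 4/3*(-6)² + (⅓)*(-6))) = -24*(-8 + (-2 - 4/3*36 - 2)) = -24*(-8 + (-2 - 48 - 2)) = -24*(-8 - 52) = -24*(-60) = 1440)
u(-109, -108) + B = -108 + 1440 = 1332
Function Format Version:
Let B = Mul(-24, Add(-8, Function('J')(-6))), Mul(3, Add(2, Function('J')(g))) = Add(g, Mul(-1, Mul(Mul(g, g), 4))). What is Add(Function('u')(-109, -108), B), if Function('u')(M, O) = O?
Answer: 1332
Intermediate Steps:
Function('J')(g) = Add(-2, Mul(Rational(-4, 3), Pow(g, 2)), Mul(Rational(1, 3), g)) (Function('J')(g) = Add(-2, Mul(Rational(1, 3), Add(g, Mul(-1, Mul(Mul(g, g), 4))))) = Add(-2, Mul(Rational(1, 3), Add(g, Mul(-1, Mul(Pow(g, 2), 4))))) = Add(-2, Mul(Rational(1, 3), Add(g, Mul(-1, Mul(4, Pow(g, 2)))))) = Add(-2, Mul(Rational(1, 3), Add(g, Mul(-4, Pow(g, 2))))) = Add(-2, Add(Mul(Rational(-4, 3), Pow(g, 2)), Mul(Rational(1, 3), g))) = Add(-2, Mul(Rational(-4, 3), Pow(g, 2)), Mul(Rational(1, 3), g)))
B = 1440 (B = Mul(-24, Add(-8, Add(-2, Mul(Rational(-4, 3), Pow(-6, 2)), Mul(Rational(1, 3), -6)))) = Mul(-24, Add(-8, Add(-2, Mul(Rational(-4, 3), 36), -2))) = Mul(-24, Add(-8, Add(-2, -48, -2))) = Mul(-24, Add(-8, -52)) = Mul(-24, -60) = 1440)
Add(Function('u')(-109, -108), B) = Add(-108, 1440) = 1332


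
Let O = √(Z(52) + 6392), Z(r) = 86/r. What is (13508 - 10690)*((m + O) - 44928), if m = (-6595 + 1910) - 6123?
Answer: -157064048 + 1409*√4322110/13 ≈ -1.5684e+8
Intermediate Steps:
O = √4322110/26 (O = √(86/52 + 6392) = √(86*(1/52) + 6392) = √(43/26 + 6392) = √(166235/26) = √4322110/26 ≈ 79.960)
m = -10808 (m = -4685 - 6123 = -10808)
(13508 - 10690)*((m + O) - 44928) = (13508 - 10690)*((-10808 + √4322110/26) - 44928) = 2818*(-55736 + √4322110/26) = -157064048 + 1409*√4322110/13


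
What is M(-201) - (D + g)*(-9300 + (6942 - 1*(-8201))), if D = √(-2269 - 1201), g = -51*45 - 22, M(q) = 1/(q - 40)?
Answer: 3262713670/241 - 5843*I*√3470 ≈ 1.3538e+7 - 3.4419e+5*I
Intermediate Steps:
M(q) = 1/(-40 + q)
g = -2317 (g = -2295 - 22 = -2317)
D = I*√3470 (D = √(-3470) = I*√3470 ≈ 58.907*I)
M(-201) - (D + g)*(-9300 + (6942 - 1*(-8201))) = 1/(-40 - 201) - (I*√3470 - 2317)*(-9300 + (6942 - 1*(-8201))) = 1/(-241) - (-2317 + I*√3470)*(-9300 + (6942 + 8201)) = -1/241 - (-2317 + I*√3470)*(-9300 + 15143) = -1/241 - (-2317 + I*√3470)*5843 = -1/241 - (-13538231 + 5843*I*√3470) = -1/241 + (13538231 - 5843*I*√3470) = 3262713670/241 - 5843*I*√3470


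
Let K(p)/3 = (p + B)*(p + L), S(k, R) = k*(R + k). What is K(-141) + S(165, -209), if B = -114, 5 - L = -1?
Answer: 96015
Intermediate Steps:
L = 6 (L = 5 - 1*(-1) = 5 + 1 = 6)
K(p) = 3*(-114 + p)*(6 + p) (K(p) = 3*((p - 114)*(p + 6)) = 3*((-114 + p)*(6 + p)) = 3*(-114 + p)*(6 + p))
K(-141) + S(165, -209) = (-2052 - 324*(-141) + 3*(-141)²) + 165*(-209 + 165) = (-2052 + 45684 + 3*19881) + 165*(-44) = (-2052 + 45684 + 59643) - 7260 = 103275 - 7260 = 96015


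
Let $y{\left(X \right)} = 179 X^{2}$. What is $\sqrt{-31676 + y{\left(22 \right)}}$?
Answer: $4 \sqrt{3435} \approx 234.44$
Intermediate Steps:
$\sqrt{-31676 + y{\left(22 \right)}} = \sqrt{-31676 + 179 \cdot 22^{2}} = \sqrt{-31676 + 179 \cdot 484} = \sqrt{-31676 + 86636} = \sqrt{54960} = 4 \sqrt{3435}$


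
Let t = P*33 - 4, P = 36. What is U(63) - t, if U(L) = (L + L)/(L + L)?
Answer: -1183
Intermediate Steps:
U(L) = 1 (U(L) = (2*L)/((2*L)) = (2*L)*(1/(2*L)) = 1)
t = 1184 (t = 36*33 - 4 = 1188 - 4 = 1184)
U(63) - t = 1 - 1*1184 = 1 - 1184 = -1183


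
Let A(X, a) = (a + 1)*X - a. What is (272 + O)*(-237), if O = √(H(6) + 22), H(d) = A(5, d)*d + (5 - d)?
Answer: -64464 - 237*√195 ≈ -67774.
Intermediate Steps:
A(X, a) = -a + X*(1 + a) (A(X, a) = (1 + a)*X - a = X*(1 + a) - a = -a + X*(1 + a))
H(d) = 5 - d + d*(5 + 4*d) (H(d) = (5 - d + 5*d)*d + (5 - d) = (5 + 4*d)*d + (5 - d) = d*(5 + 4*d) + (5 - d) = 5 - d + d*(5 + 4*d))
O = √195 (O = √((5 - 1*6 + 6*(5 + 4*6)) + 22) = √((5 - 6 + 6*(5 + 24)) + 22) = √((5 - 6 + 6*29) + 22) = √((5 - 6 + 174) + 22) = √(173 + 22) = √195 ≈ 13.964)
(272 + O)*(-237) = (272 + √195)*(-237) = -64464 - 237*√195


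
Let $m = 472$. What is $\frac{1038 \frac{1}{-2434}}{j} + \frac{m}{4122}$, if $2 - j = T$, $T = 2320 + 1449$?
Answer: $\frac{1082997263}{9448528779} \approx 0.11462$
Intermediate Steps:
$T = 3769$
$j = -3767$ ($j = 2 - 3769 = -3767$)
$\frac{1038 \frac{1}{-2434}}{j} + \frac{m}{4122} = \frac{1038 \frac{1}{-2434}}{-3767} + \frac{472}{4122} = 1038 \left(- \frac{1}{2434}\right) \left(- \frac{1}{3767}\right) + 472 \cdot \frac{1}{4122} = \left(- \frac{519}{1217}\right) \left(- \frac{1}{3767}\right) + \frac{236}{2061} = \frac{519}{4584439} + \frac{236}{2061} = \frac{1082997263}{9448528779}$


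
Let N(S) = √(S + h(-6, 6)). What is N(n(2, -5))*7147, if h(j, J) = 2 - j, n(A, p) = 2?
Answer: 7147*√10 ≈ 22601.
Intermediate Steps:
N(S) = √(8 + S) (N(S) = √(S + (2 - 1*(-6))) = √(S + (2 + 6)) = √(S + 8) = √(8 + S))
N(n(2, -5))*7147 = √(8 + 2)*7147 = √10*7147 = 7147*√10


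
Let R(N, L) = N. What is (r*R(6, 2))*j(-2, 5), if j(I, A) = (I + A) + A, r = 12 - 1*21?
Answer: -432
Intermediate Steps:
r = -9 (r = 12 - 21 = -9)
j(I, A) = I + 2*A (j(I, A) = (A + I) + A = I + 2*A)
(r*R(6, 2))*j(-2, 5) = (-9*6)*(-2 + 2*5) = -54*(-2 + 10) = -54*8 = -432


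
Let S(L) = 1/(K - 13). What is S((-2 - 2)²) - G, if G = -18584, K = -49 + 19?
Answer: 799111/43 ≈ 18584.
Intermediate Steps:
K = -30
S(L) = -1/43 (S(L) = 1/(-30 - 13) = 1/(-43) = -1/43)
S((-2 - 2)²) - G = -1/43 - 1*(-18584) = -1/43 + 18584 = 799111/43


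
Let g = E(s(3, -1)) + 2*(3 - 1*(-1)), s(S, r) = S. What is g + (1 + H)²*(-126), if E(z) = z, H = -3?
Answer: -493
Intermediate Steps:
g = 11 (g = 3 + 2*(3 - 1*(-1)) = 3 + 2*(3 + 1) = 3 + 2*4 = 3 + 8 = 11)
g + (1 + H)²*(-126) = 11 + (1 - 3)²*(-126) = 11 + (-2)²*(-126) = 11 + 4*(-126) = 11 - 504 = -493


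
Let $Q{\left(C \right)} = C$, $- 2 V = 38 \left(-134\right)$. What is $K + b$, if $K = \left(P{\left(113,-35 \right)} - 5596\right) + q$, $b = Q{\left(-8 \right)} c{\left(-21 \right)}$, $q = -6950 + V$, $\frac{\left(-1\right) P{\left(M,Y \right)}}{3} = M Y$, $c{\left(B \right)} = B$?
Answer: $2033$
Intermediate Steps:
$V = 2546$ ($V = - \frac{38 \left(-134\right)}{2} = \left(- \frac{1}{2}\right) \left(-5092\right) = 2546$)
$P{\left(M,Y \right)} = - 3 M Y$
$q = -4404$ ($q = -6950 + 2546 = -4404$)
$b = 168$ ($b = \left(-8\right) \left(-21\right) = 168$)
$K = 1865$ ($K = \left(\left(-3\right) 113 \left(-35\right) - 5596\right) - 4404 = \left(11865 - 5596\right) - 4404 = 6269 - 4404 = 1865$)
$K + b = 1865 + 168 = 2033$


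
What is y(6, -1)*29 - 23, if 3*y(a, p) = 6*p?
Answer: -81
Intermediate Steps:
y(a, p) = 2*p (y(a, p) = (6*p)/3 = 2*p)
y(6, -1)*29 - 23 = (2*(-1))*29 - 23 = -2*29 - 23 = -58 - 23 = -81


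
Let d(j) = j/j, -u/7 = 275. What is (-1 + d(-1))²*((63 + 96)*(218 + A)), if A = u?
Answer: 0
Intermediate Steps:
u = -1925 (u = -7*275 = -1925)
d(j) = 1
A = -1925
(-1 + d(-1))²*((63 + 96)*(218 + A)) = (-1 + 1)²*((63 + 96)*(218 - 1925)) = 0²*(159*(-1707)) = 0*(-271413) = 0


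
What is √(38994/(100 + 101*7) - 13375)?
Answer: I*√964331913/269 ≈ 115.44*I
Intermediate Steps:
√(38994/(100 + 101*7) - 13375) = √(38994/(100 + 707) - 13375) = √(38994/807 - 13375) = √(38994*(1/807) - 13375) = √(12998/269 - 13375) = √(-3584877/269) = I*√964331913/269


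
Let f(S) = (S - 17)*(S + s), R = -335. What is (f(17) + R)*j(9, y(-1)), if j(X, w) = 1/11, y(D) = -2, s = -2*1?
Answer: -335/11 ≈ -30.455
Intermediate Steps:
s = -2
f(S) = (-17 + S)*(-2 + S) (f(S) = (S - 17)*(S - 2) = (-17 + S)*(-2 + S))
j(X, w) = 1/11
(f(17) + R)*j(9, y(-1)) = ((34 + 17**2 - 19*17) - 335)*(1/11) = ((34 + 289 - 323) - 335)*(1/11) = (0 - 335)*(1/11) = -335*1/11 = -335/11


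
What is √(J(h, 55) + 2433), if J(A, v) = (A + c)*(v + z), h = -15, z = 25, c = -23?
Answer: I*√607 ≈ 24.637*I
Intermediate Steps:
J(A, v) = (-23 + A)*(25 + v) (J(A, v) = (A - 23)*(v + 25) = (-23 + A)*(25 + v))
√(J(h, 55) + 2433) = √((-575 - 23*55 + 25*(-15) - 15*55) + 2433) = √((-575 - 1265 - 375 - 825) + 2433) = √(-3040 + 2433) = √(-607) = I*√607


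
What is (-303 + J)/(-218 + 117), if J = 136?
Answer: 167/101 ≈ 1.6535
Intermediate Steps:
(-303 + J)/(-218 + 117) = (-303 + 136)/(-218 + 117) = -167/(-101) = -167*(-1/101) = 167/101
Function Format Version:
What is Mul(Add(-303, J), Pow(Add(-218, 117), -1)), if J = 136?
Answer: Rational(167, 101) ≈ 1.6535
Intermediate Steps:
Mul(Add(-303, J), Pow(Add(-218, 117), -1)) = Mul(Add(-303, 136), Pow(Add(-218, 117), -1)) = Mul(-167, Pow(-101, -1)) = Mul(-167, Rational(-1, 101)) = Rational(167, 101)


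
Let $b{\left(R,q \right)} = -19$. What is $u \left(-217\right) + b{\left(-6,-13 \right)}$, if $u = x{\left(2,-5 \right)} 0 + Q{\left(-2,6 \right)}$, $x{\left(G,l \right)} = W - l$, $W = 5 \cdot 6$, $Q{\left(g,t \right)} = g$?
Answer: $415$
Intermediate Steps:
$W = 30$
$x{\left(G,l \right)} = 30 - l$
$u = -2$ ($u = \left(30 - -5\right) 0 - 2 = \left(30 + 5\right) 0 - 2 = 35 \cdot 0 - 2 = 0 - 2 = -2$)
$u \left(-217\right) + b{\left(-6,-13 \right)} = \left(-2\right) \left(-217\right) - 19 = 434 - 19 = 415$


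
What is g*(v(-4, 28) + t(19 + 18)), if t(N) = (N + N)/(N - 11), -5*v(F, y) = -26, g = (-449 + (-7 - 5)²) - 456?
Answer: -398003/65 ≈ -6123.1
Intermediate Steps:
g = -761 (g = (-449 + (-12)²) - 456 = (-449 + 144) - 456 = -305 - 456 = -761)
v(F, y) = 26/5 (v(F, y) = -⅕*(-26) = 26/5)
t(N) = 2*N/(-11 + N) (t(N) = (2*N)/(-11 + N) = 2*N/(-11 + N))
g*(v(-4, 28) + t(19 + 18)) = -761*(26/5 + 2*(19 + 18)/(-11 + (19 + 18))) = -761*(26/5 + 2*37/(-11 + 37)) = -761*(26/5 + 2*37/26) = -761*(26/5 + 2*37*(1/26)) = -761*(26/5 + 37/13) = -761*523/65 = -398003/65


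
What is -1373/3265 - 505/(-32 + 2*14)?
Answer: 1643333/13060 ≈ 125.83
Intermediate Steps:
-1373/3265 - 505/(-32 + 2*14) = -1373*1/3265 - 505/(-32 + 28) = -1373/3265 - 505/(-4) = -1373/3265 - 505*(-¼) = -1373/3265 + 505/4 = 1643333/13060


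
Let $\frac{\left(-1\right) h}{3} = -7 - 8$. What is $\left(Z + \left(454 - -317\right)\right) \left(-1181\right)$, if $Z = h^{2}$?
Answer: $-3302076$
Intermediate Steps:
$h = 45$ ($h = - 3 \left(-7 - 8\right) = \left(-3\right) \left(-15\right) = 45$)
$Z = 2025$ ($Z = 45^{2} = 2025$)
$\left(Z + \left(454 - -317\right)\right) \left(-1181\right) = \left(2025 + \left(454 - -317\right)\right) \left(-1181\right) = \left(2025 + \left(454 + 317\right)\right) \left(-1181\right) = \left(2025 + 771\right) \left(-1181\right) = 2796 \left(-1181\right) = -3302076$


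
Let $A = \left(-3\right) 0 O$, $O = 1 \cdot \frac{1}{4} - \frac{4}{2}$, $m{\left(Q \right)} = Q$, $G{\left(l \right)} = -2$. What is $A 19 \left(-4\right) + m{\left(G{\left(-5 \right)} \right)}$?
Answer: $-2$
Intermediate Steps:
$O = - \frac{7}{4}$ ($O = 1 \cdot \frac{1}{4} - 2 = \frac{1}{4} - 2 = - \frac{7}{4} \approx -1.75$)
$A = 0$ ($A = \left(-3\right) 0 \left(- \frac{7}{4}\right) = 0 \left(- \frac{7}{4}\right) = 0$)
$A 19 \left(-4\right) + m{\left(G{\left(-5 \right)} \right)} = 0 \cdot 19 \left(-4\right) - 2 = 0 \left(-76\right) - 2 = 0 - 2 = -2$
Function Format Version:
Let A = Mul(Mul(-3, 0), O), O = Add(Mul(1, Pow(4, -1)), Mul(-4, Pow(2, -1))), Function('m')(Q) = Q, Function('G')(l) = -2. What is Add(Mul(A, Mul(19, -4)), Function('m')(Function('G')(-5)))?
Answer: -2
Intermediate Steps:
O = Rational(-7, 4) (O = Add(Mul(1, Rational(1, 4)), Mul(-4, Rational(1, 2))) = Add(Rational(1, 4), -2) = Rational(-7, 4) ≈ -1.7500)
A = 0 (A = Mul(Mul(-3, 0), Rational(-7, 4)) = Mul(0, Rational(-7, 4)) = 0)
Add(Mul(A, Mul(19, -4)), Function('m')(Function('G')(-5))) = Add(Mul(0, Mul(19, -4)), -2) = Add(Mul(0, -76), -2) = Add(0, -2) = -2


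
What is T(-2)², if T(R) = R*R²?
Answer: 64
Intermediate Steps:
T(R) = R³
T(-2)² = ((-2)³)² = (-8)² = 64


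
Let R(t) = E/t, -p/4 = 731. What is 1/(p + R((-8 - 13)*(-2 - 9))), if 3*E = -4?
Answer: -693/2026336 ≈ -0.00034200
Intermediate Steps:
E = -4/3 (E = (1/3)*(-4) = -4/3 ≈ -1.3333)
p = -2924 (p = -4*731 = -2924)
R(t) = -4/(3*t)
1/(p + R((-8 - 13)*(-2 - 9))) = 1/(-2924 - 4*1/((-8 - 13)*(-2 - 9))/3) = 1/(-2924 - 4/(3*((-21*(-11))))) = 1/(-2924 - 4/3/231) = 1/(-2924 - 4/3*1/231) = 1/(-2924 - 4/693) = 1/(-2026336/693) = -693/2026336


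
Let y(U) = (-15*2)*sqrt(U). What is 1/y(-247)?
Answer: I*sqrt(247)/7410 ≈ 0.0021209*I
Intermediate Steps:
y(U) = -30*sqrt(U)
1/y(-247) = 1/(-30*I*sqrt(247)) = I*sqrt(247)/7410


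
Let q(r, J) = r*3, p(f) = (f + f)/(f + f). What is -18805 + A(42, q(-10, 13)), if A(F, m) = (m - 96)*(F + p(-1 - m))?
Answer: -24223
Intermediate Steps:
p(f) = 1 (p(f) = (2*f)/((2*f)) = (2*f)*(1/(2*f)) = 1)
q(r, J) = 3*r
A(F, m) = (1 + F)*(-96 + m) (A(F, m) = (m - 96)*(F + 1) = (-96 + m)*(1 + F) = (1 + F)*(-96 + m))
-18805 + A(42, q(-10, 13)) = -18805 + (-96 + 3*(-10) - 96*42 + 42*(3*(-10))) = -18805 + (-96 - 30 - 4032 + 42*(-30)) = -18805 + (-96 - 30 - 4032 - 1260) = -18805 - 5418 = -24223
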